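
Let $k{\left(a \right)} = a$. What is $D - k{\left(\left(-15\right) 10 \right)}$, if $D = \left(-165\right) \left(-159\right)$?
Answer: $26385$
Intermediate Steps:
$D = 26235$
$D - k{\left(\left(-15\right) 10 \right)} = 26235 - \left(-15\right) 10 = 26235 - -150 = 26235 + 150 = 26385$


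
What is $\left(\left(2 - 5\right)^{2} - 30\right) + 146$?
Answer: $125$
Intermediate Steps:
$\left(\left(2 - 5\right)^{2} - 30\right) + 146 = \left(\left(-3\right)^{2} - 30\right) + 146 = \left(9 - 30\right) + 146 = -21 + 146 = 125$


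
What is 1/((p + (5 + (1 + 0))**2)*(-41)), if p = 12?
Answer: -1/1968 ≈ -0.00050813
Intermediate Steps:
1/((p + (5 + (1 + 0))**2)*(-41)) = 1/((12 + (5 + (1 + 0))**2)*(-41)) = 1/((12 + (5 + 1)**2)*(-41)) = 1/((12 + 6**2)*(-41)) = 1/((12 + 36)*(-41)) = 1/(48*(-41)) = 1/(-1968) = -1/1968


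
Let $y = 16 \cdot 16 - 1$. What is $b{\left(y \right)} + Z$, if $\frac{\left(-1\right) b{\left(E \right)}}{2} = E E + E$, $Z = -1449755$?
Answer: $-1580315$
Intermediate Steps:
$y = 255$ ($y = 256 - 1 = 255$)
$b{\left(E \right)} = - 2 E - 2 E^{2}$ ($b{\left(E \right)} = - 2 \left(E E + E\right) = - 2 \left(E^{2} + E\right) = - 2 \left(E + E^{2}\right) = - 2 E - 2 E^{2}$)
$b{\left(y \right)} + Z = \left(-2\right) 255 \left(1 + 255\right) - 1449755 = \left(-2\right) 255 \cdot 256 - 1449755 = -130560 - 1449755 = -1580315$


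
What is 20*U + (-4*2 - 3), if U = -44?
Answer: -891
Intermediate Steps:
20*U + (-4*2 - 3) = 20*(-44) + (-4*2 - 3) = -880 + (-8 - 3) = -880 - 11 = -891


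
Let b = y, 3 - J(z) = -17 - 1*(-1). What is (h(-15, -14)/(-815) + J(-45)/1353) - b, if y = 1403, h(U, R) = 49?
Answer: -1547131897/1102695 ≈ -1403.0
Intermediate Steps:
J(z) = 19 (J(z) = 3 - (-17 - 1*(-1)) = 3 - (-17 + 1) = 3 - 1*(-16) = 3 + 16 = 19)
b = 1403
(h(-15, -14)/(-815) + J(-45)/1353) - b = (49/(-815) + 19/1353) - 1*1403 = (49*(-1/815) + 19*(1/1353)) - 1403 = (-49/815 + 19/1353) - 1403 = -50812/1102695 - 1403 = -1547131897/1102695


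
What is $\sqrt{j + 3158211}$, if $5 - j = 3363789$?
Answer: $i \sqrt{205573} \approx 453.4 i$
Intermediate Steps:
$j = -3363784$ ($j = 5 - 3363789 = -3363784$)
$\sqrt{j + 3158211} = \sqrt{-3363784 + 3158211} = \sqrt{-205573} = i \sqrt{205573}$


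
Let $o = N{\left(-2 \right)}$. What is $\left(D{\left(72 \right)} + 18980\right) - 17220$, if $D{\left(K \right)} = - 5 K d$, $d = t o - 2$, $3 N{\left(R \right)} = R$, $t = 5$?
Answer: $3680$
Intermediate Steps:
$N{\left(R \right)} = \frac{R}{3}$
$o = - \frac{2}{3}$ ($o = \frac{1}{3} \left(-2\right) = - \frac{2}{3} \approx -0.66667$)
$d = - \frac{16}{3}$ ($d = 5 \left(- \frac{2}{3}\right) - 2 = - \frac{10}{3} - 2 = - \frac{16}{3} \approx -5.3333$)
$D{\left(K \right)} = \frac{80 K}{3}$ ($D{\left(K \right)} = - 5 K \left(- \frac{16}{3}\right) = \frac{80 K}{3}$)
$\left(D{\left(72 \right)} + 18980\right) - 17220 = \left(\frac{80}{3} \cdot 72 + 18980\right) - 17220 = \left(1920 + 18980\right) - 17220 = 20900 - 17220 = 3680$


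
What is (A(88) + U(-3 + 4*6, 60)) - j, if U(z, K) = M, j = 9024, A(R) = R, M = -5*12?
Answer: -8996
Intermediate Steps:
M = -60
U(z, K) = -60
(A(88) + U(-3 + 4*6, 60)) - j = (88 - 60) - 1*9024 = 28 - 9024 = -8996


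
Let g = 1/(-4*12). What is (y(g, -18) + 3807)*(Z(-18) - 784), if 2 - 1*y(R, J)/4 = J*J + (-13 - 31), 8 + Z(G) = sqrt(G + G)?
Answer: -2134440 + 16170*I ≈ -2.1344e+6 + 16170.0*I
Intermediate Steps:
g = -1/48 (g = 1/(-48) = -1/48 ≈ -0.020833)
Z(G) = -8 + sqrt(2)*sqrt(G) (Z(G) = -8 + sqrt(G + G) = -8 + sqrt(2*G) = -8 + sqrt(2)*sqrt(G))
y(R, J) = 184 - 4*J**2 (y(R, J) = 8 - 4*(J*J + (-13 - 31)) = 8 - 4*(J**2 - 44) = 8 - 4*(-44 + J**2) = 8 + (176 - 4*J**2) = 184 - 4*J**2)
(y(g, -18) + 3807)*(Z(-18) - 784) = ((184 - 4*(-18)**2) + 3807)*((-8 + sqrt(2)*sqrt(-18)) - 784) = ((184 - 4*324) + 3807)*((-8 + sqrt(2)*(3*I*sqrt(2))) - 784) = ((184 - 1296) + 3807)*((-8 + 6*I) - 784) = (-1112 + 3807)*(-792 + 6*I) = 2695*(-792 + 6*I) = -2134440 + 16170*I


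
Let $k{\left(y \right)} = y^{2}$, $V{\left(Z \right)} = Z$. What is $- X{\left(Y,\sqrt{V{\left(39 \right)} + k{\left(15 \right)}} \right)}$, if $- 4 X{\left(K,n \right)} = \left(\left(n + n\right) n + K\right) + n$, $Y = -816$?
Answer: $-72 + \frac{\sqrt{66}}{2} \approx -67.938$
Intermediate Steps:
$X{\left(K,n \right)} = - \frac{n^{2}}{2} - \frac{K}{4} - \frac{n}{4}$ ($X{\left(K,n \right)} = - \frac{\left(\left(n + n\right) n + K\right) + n}{4} = - \frac{\left(2 n n + K\right) + n}{4} = - \frac{\left(2 n^{2} + K\right) + n}{4} = - \frac{\left(K + 2 n^{2}\right) + n}{4} = - \frac{K + n + 2 n^{2}}{4} = - \frac{n^{2}}{2} - \frac{K}{4} - \frac{n}{4}$)
$- X{\left(Y,\sqrt{V{\left(39 \right)} + k{\left(15 \right)}} \right)} = - (- \frac{\left(\sqrt{39 + 15^{2}}\right)^{2}}{2} - -204 - \frac{\sqrt{39 + 15^{2}}}{4}) = - (- \frac{\left(\sqrt{39 + 225}\right)^{2}}{2} + 204 - \frac{\sqrt{39 + 225}}{4}) = - (- \frac{\left(\sqrt{264}\right)^{2}}{2} + 204 - \frac{\sqrt{264}}{4}) = - (- \frac{\left(2 \sqrt{66}\right)^{2}}{2} + 204 - \frac{2 \sqrt{66}}{4}) = - (\left(- \frac{1}{2}\right) 264 + 204 - \frac{\sqrt{66}}{2}) = - (-132 + 204 - \frac{\sqrt{66}}{2}) = - (72 - \frac{\sqrt{66}}{2}) = -72 + \frac{\sqrt{66}}{2}$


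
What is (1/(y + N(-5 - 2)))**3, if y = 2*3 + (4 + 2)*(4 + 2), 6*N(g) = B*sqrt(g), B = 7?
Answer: 216/(343*(36 + I*sqrt(7))**3) ≈ 1.3066e-5 - 2.9229e-6*I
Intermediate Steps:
N(g) = 7*sqrt(g)/6 (N(g) = (7*sqrt(g))/6 = 7*sqrt(g)/6)
y = 42 (y = 6 + 6*6 = 6 + 36 = 42)
(1/(y + N(-5 - 2)))**3 = (1/(42 + 7*sqrt(-5 - 2)/6))**3 = (1/(42 + 7*sqrt(-7)/6))**3 = (1/(42 + 7*(I*sqrt(7))/6))**3 = (1/(42 + 7*I*sqrt(7)/6))**3 = (42 + 7*I*sqrt(7)/6)**(-3)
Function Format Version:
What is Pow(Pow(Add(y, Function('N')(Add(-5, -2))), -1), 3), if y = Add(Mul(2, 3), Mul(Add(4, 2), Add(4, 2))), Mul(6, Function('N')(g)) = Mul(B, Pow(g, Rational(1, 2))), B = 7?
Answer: Mul(Rational(216, 343), Pow(Add(36, Mul(I, Pow(7, Rational(1, 2)))), -3)) ≈ Add(1.3066e-5, Mul(-2.9229e-6, I))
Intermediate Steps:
Function('N')(g) = Mul(Rational(7, 6), Pow(g, Rational(1, 2))) (Function('N')(g) = Mul(Rational(1, 6), Mul(7, Pow(g, Rational(1, 2)))) = Mul(Rational(7, 6), Pow(g, Rational(1, 2))))
y = 42 (y = Add(6, Mul(6, 6)) = Add(6, 36) = 42)
Pow(Pow(Add(y, Function('N')(Add(-5, -2))), -1), 3) = Pow(Pow(Add(42, Mul(Rational(7, 6), Pow(Add(-5, -2), Rational(1, 2)))), -1), 3) = Pow(Pow(Add(42, Mul(Rational(7, 6), Pow(-7, Rational(1, 2)))), -1), 3) = Pow(Pow(Add(42, Mul(Rational(7, 6), Mul(I, Pow(7, Rational(1, 2))))), -1), 3) = Pow(Pow(Add(42, Mul(Rational(7, 6), I, Pow(7, Rational(1, 2)))), -1), 3) = Pow(Add(42, Mul(Rational(7, 6), I, Pow(7, Rational(1, 2)))), -3)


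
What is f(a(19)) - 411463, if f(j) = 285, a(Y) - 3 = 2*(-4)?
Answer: -411178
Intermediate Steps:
a(Y) = -5 (a(Y) = 3 + 2*(-4) = 3 - 8 = -5)
f(a(19)) - 411463 = 285 - 411463 = -411178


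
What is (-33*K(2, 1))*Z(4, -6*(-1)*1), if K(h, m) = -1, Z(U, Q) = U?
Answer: 132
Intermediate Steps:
(-33*K(2, 1))*Z(4, -6*(-1)*1) = -33*(-1)*4 = 33*4 = 132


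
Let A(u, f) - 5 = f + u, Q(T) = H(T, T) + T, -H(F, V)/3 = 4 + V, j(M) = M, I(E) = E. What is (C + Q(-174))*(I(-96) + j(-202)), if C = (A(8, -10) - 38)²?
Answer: -465178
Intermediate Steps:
H(F, V) = -12 - 3*V (H(F, V) = -3*(4 + V) = -12 - 3*V)
Q(T) = -12 - 2*T (Q(T) = (-12 - 3*T) + T = -12 - 2*T)
A(u, f) = 5 + f + u (A(u, f) = 5 + (f + u) = 5 + f + u)
C = 1225 (C = ((5 - 10 + 8) - 38)² = (3 - 38)² = (-35)² = 1225)
(C + Q(-174))*(I(-96) + j(-202)) = (1225 + (-12 - 2*(-174)))*(-96 - 202) = (1225 + (-12 + 348))*(-298) = (1225 + 336)*(-298) = 1561*(-298) = -465178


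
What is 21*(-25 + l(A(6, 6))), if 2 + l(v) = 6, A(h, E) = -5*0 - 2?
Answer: -441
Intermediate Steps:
A(h, E) = -2 (A(h, E) = 0 - 2 = -2)
l(v) = 4 (l(v) = -2 + 6 = 4)
21*(-25 + l(A(6, 6))) = 21*(-25 + 4) = 21*(-21) = -441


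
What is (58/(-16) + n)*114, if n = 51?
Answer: 21603/4 ≈ 5400.8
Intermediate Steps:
(58/(-16) + n)*114 = (58/(-16) + 51)*114 = (58*(-1/16) + 51)*114 = (-29/8 + 51)*114 = (379/8)*114 = 21603/4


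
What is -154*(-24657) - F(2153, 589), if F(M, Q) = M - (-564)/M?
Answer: 8170688261/2153 ≈ 3.7950e+6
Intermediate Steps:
F(M, Q) = M + 564/M
-154*(-24657) - F(2153, 589) = -154*(-24657) - (2153 + 564/2153) = 3797178 - (2153 + 564*(1/2153)) = 3797178 - (2153 + 564/2153) = 3797178 - 1*4635973/2153 = 3797178 - 4635973/2153 = 8170688261/2153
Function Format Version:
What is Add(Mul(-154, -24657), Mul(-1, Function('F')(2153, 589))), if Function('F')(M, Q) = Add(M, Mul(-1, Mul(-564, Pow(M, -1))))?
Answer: Rational(8170688261, 2153) ≈ 3.7950e+6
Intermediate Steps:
Function('F')(M, Q) = Add(M, Mul(564, Pow(M, -1)))
Add(Mul(-154, -24657), Mul(-1, Function('F')(2153, 589))) = Add(Mul(-154, -24657), Mul(-1, Add(2153, Mul(564, Pow(2153, -1))))) = Add(3797178, Mul(-1, Add(2153, Mul(564, Rational(1, 2153))))) = Add(3797178, Mul(-1, Add(2153, Rational(564, 2153)))) = Add(3797178, Mul(-1, Rational(4635973, 2153))) = Add(3797178, Rational(-4635973, 2153)) = Rational(8170688261, 2153)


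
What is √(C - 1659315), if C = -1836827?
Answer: I*√3496142 ≈ 1869.8*I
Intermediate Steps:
√(C - 1659315) = √(-1836827 - 1659315) = √(-3496142) = I*√3496142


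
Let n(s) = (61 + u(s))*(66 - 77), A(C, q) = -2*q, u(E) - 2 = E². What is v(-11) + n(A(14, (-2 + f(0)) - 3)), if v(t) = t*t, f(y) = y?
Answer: -1672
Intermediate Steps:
u(E) = 2 + E²
v(t) = t²
n(s) = -693 - 11*s² (n(s) = (61 + (2 + s²))*(66 - 77) = (63 + s²)*(-11) = -693 - 11*s²)
v(-11) + n(A(14, (-2 + f(0)) - 3)) = (-11)² + (-693 - 11*4*((-2 + 0) - 3)²) = 121 + (-693 - 11*4*(-2 - 3)²) = 121 + (-693 - 11*(-2*(-5))²) = 121 + (-693 - 11*10²) = 121 + (-693 - 11*100) = 121 + (-693 - 1100) = 121 - 1793 = -1672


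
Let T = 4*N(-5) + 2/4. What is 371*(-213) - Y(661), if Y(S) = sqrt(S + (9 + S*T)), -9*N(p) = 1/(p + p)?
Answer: -79023 - sqrt(926890)/30 ≈ -79055.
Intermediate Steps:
N(p) = -1/(18*p) (N(p) = -1/(9*(p + p)) = -1/(2*p)/9 = -1/(18*p))
T = 49/90 (T = 4*(-1/18/(-5)) + 2/4 = 4*(-1/18*(-1/5)) + 2*(1/4) = 4*(1/90) + 1/2 = 2/45 + 1/2 = 49/90 ≈ 0.54444)
Y(S) = sqrt(9 + 139*S/90) (Y(S) = sqrt(S + (9 + S*(49/90))) = sqrt(S + (9 + 49*S/90)) = sqrt(9 + 139*S/90))
371*(-213) - Y(661) = 371*(-213) - sqrt(8100 + 1390*661)/30 = -79023 - sqrt(8100 + 918790)/30 = -79023 - sqrt(926890)/30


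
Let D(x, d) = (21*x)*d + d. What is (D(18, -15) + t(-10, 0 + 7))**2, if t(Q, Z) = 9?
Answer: 32216976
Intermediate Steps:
D(x, d) = d + 21*d*x (D(x, d) = 21*d*x + d = d + 21*d*x)
(D(18, -15) + t(-10, 0 + 7))**2 = (-15*(1 + 21*18) + 9)**2 = (-15*(1 + 378) + 9)**2 = (-15*379 + 9)**2 = (-5685 + 9)**2 = (-5676)**2 = 32216976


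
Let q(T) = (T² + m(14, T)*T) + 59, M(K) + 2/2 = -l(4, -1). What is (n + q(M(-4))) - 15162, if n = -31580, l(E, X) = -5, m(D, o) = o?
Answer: -46651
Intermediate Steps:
M(K) = 4 (M(K) = -1 - 1*(-5) = -1 + 5 = 4)
q(T) = 59 + 2*T² (q(T) = (T² + T*T) + 59 = (T² + T²) + 59 = 2*T² + 59 = 59 + 2*T²)
(n + q(M(-4))) - 15162 = (-31580 + (59 + 2*4²)) - 15162 = (-31580 + (59 + 2*16)) - 15162 = (-31580 + (59 + 32)) - 15162 = (-31580 + 91) - 15162 = -31489 - 15162 = -46651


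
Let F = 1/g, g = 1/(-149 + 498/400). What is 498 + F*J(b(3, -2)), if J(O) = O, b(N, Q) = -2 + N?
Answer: 70049/200 ≈ 350.25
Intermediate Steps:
g = -200/29551 (g = 1/(-149 + 498*(1/400)) = 1/(-149 + 249/200) = 1/(-29551/200) = -200/29551 ≈ -0.0067680)
F = -29551/200 (F = 1/(-200/29551) = -29551/200 ≈ -147.75)
498 + F*J(b(3, -2)) = 498 - 29551*(-2 + 3)/200 = 498 - 29551/200*1 = 498 - 29551/200 = 70049/200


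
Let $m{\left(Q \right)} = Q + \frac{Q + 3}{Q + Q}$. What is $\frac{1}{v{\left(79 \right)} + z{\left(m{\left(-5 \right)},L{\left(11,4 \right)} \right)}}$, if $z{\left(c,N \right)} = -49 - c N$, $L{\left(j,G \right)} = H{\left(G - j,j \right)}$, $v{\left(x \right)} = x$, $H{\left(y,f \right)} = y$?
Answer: $- \frac{5}{18} \approx -0.27778$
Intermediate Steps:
$L{\left(j,G \right)} = G - j$
$m{\left(Q \right)} = Q + \frac{3 + Q}{2 Q}$
$z{\left(c,N \right)} = -49 - N c$
$\frac{1}{v{\left(79 \right)} + z{\left(m{\left(-5 \right)},L{\left(11,4 \right)} \right)}} = \frac{1}{79 - \left(49 + \left(4 - 11\right) \left(\frac{1}{2} - 5 + \frac{3}{2 \left(-5\right)}\right)\right)} = \frac{1}{79 - \left(49 + \left(4 - 11\right) \left(\frac{1}{2} - 5 + \frac{3}{2} \left(- \frac{1}{5}\right)\right)\right)} = \frac{1}{79 - \left(49 - 7 \left(\frac{1}{2} - 5 - \frac{3}{10}\right)\right)} = \frac{1}{79 - \left(49 - - \frac{168}{5}\right)} = \frac{1}{79 - \frac{413}{5}} = \frac{1}{- \frac{18}{5}} = - \frac{5}{18}$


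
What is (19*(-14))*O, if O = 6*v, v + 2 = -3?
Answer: 7980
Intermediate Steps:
v = -5 (v = -2 - 3 = -5)
O = -30 (O = 6*(-5) = -30)
(19*(-14))*O = (19*(-14))*(-30) = -266*(-30) = 7980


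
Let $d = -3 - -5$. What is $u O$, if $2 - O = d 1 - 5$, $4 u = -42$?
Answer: $- \frac{105}{2} \approx -52.5$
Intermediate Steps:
$u = - \frac{21}{2}$ ($u = \frac{1}{4} \left(-42\right) = - \frac{21}{2} \approx -10.5$)
$d = 2$ ($d = -3 + 5 = 2$)
$O = 5$ ($O = 2 - \left(2 \cdot 1 - 5\right) = 2 - \left(2 - 5\right) = 2 - -3 = 2 + 3 = 5$)
$u O = \left(- \frac{21}{2}\right) 5 = - \frac{105}{2}$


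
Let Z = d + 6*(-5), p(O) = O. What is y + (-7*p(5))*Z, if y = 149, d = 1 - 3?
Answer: 1269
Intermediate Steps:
d = -2
Z = -32 (Z = -2 + 6*(-5) = -2 - 30 = -32)
y + (-7*p(5))*Z = 149 - 7*5*(-32) = 149 - 35*(-32) = 149 + 1120 = 1269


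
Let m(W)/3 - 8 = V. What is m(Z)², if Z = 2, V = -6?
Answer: 36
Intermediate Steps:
m(W) = 6 (m(W) = 24 + 3*(-6) = 24 - 18 = 6)
m(Z)² = 6² = 36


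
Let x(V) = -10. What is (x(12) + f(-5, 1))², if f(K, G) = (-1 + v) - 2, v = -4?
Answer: 289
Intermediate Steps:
f(K, G) = -7 (f(K, G) = (-1 - 4) - 2 = -5 - 2 = -7)
(x(12) + f(-5, 1))² = (-10 - 7)² = (-17)² = 289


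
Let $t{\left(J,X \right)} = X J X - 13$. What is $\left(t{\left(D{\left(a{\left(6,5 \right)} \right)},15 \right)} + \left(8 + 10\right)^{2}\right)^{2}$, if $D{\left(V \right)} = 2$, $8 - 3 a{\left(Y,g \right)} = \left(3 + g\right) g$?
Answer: $579121$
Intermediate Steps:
$a{\left(Y,g \right)} = \frac{8}{3} - \frac{g \left(3 + g\right)}{3}$ ($a{\left(Y,g \right)} = \frac{8}{3} - \frac{\left(3 + g\right) g}{3} = \frac{8}{3} - \frac{g \left(3 + g\right)}{3}$)
$t{\left(J,X \right)} = -13 + J X^{2}$ ($t{\left(J,X \right)} = J X X - 13 = J X^{2} - 13 = -13 + J X^{2}$)
$\left(t{\left(D{\left(a{\left(6,5 \right)} \right)},15 \right)} + \left(8 + 10\right)^{2}\right)^{2} = \left(\left(-13 + 2 \cdot 15^{2}\right) + \left(8 + 10\right)^{2}\right)^{2} = \left(\left(-13 + 2 \cdot 225\right) + 18^{2}\right)^{2} = \left(\left(-13 + 450\right) + 324\right)^{2} = \left(437 + 324\right)^{2} = 761^{2} = 579121$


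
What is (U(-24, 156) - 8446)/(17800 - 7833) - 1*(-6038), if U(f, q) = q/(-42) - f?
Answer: 421206242/69769 ≈ 6037.2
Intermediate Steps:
U(f, q) = -f - q/42 (U(f, q) = q*(-1/42) - f = -q/42 - f = -f - q/42)
(U(-24, 156) - 8446)/(17800 - 7833) - 1*(-6038) = ((-1*(-24) - 1/42*156) - 8446)/(17800 - 7833) - 1*(-6038) = ((24 - 26/7) - 8446)/9967 + 6038 = (142/7 - 8446)*(1/9967) + 6038 = -58980/7*1/9967 + 6038 = -58980/69769 + 6038 = 421206242/69769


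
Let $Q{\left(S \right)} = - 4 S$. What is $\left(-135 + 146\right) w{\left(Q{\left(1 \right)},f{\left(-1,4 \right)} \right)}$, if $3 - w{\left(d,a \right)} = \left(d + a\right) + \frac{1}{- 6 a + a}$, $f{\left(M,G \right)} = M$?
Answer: $\frac{429}{5} \approx 85.8$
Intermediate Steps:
$w{\left(d,a \right)} = 3 - a - d + \frac{1}{5 a}$ ($w{\left(d,a \right)} = 3 - \left(\left(d + a\right) + \frac{1}{- 6 a + a}\right) = 3 - \left(\left(a + d\right) + \frac{1}{\left(-5\right) a}\right) = 3 - \left(\left(a + d\right) - \frac{1}{5 a}\right) = 3 - \left(a + d - \frac{1}{5 a}\right) = 3 - a - d + \frac{1}{5 a}$)
$\left(-135 + 146\right) w{\left(Q{\left(1 \right)},f{\left(-1,4 \right)} \right)} = \left(-135 + 146\right) \left(3 - -1 - \left(-4\right) 1 + \frac{1}{5 \left(-1\right)}\right) = 11 \left(3 + 1 - -4 + \frac{1}{5} \left(-1\right)\right) = 11 \left(3 + 1 + 4 - \frac{1}{5}\right) = 11 \cdot \frac{39}{5} = \frac{429}{5}$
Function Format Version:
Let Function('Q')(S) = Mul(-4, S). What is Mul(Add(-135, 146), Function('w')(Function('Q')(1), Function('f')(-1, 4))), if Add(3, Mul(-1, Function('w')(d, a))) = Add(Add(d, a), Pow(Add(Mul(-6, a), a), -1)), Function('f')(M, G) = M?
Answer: Rational(429, 5) ≈ 85.800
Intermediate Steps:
Function('w')(d, a) = Add(3, Mul(-1, a), Mul(-1, d), Mul(Rational(1, 5), Pow(a, -1))) (Function('w')(d, a) = Add(3, Mul(-1, Add(Add(d, a), Pow(Add(Mul(-6, a), a), -1)))) = Add(3, Mul(-1, Add(Add(a, d), Pow(Mul(-5, a), -1)))) = Add(3, Mul(-1, Add(Add(a, d), Mul(Rational(-1, 5), Pow(a, -1))))) = Add(3, Mul(-1, Add(a, d, Mul(Rational(-1, 5), Pow(a, -1))))) = Add(3, Add(Mul(-1, a), Mul(-1, d), Mul(Rational(1, 5), Pow(a, -1)))) = Add(3, Mul(-1, a), Mul(-1, d), Mul(Rational(1, 5), Pow(a, -1))))
Mul(Add(-135, 146), Function('w')(Function('Q')(1), Function('f')(-1, 4))) = Mul(Add(-135, 146), Add(3, Mul(-1, -1), Mul(-1, Mul(-4, 1)), Mul(Rational(1, 5), Pow(-1, -1)))) = Mul(11, Add(3, 1, Mul(-1, -4), Mul(Rational(1, 5), -1))) = Mul(11, Add(3, 1, 4, Rational(-1, 5))) = Mul(11, Rational(39, 5)) = Rational(429, 5)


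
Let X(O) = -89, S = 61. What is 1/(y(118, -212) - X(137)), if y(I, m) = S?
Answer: 1/150 ≈ 0.0066667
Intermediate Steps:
y(I, m) = 61
1/(y(118, -212) - X(137)) = 1/(61 - 1*(-89)) = 1/(61 + 89) = 1/150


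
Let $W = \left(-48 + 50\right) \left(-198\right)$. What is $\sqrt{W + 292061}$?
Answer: $\sqrt{291665} \approx 540.06$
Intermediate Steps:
$W = -396$ ($W = 2 \left(-198\right) = -396$)
$\sqrt{W + 292061} = \sqrt{-396 + 292061} = \sqrt{291665}$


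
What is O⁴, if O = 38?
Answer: 2085136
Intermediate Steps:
O⁴ = 38⁴ = 2085136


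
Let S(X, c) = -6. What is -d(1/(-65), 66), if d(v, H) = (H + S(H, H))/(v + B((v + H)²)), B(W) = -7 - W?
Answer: 253500/18425161 ≈ 0.013758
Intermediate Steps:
d(v, H) = (-6 + H)/(-7 + v - (H + v)²) (d(v, H) = (H - 6)/(v + (-7 - (v + H)²)) = (-6 + H)/(v + (-7 - (H + v)²)) = (-6 + H)/(-7 + v - (H + v)²))
-d(1/(-65), 66) = -(6 - 1*66)/(7 + (66 + 1/(-65))² - 1/(-65)) = -(6 - 66)/(7 + (66 - 1/65)² - 1*(-1/65)) = -(-60)/(7 + (4289/65)² + 1/65) = -(-60)/(7 + 18395521/4225 + 1/65) = -(-60)/18425161/4225 = -4225*(-60)/18425161 = -1*(-253500/18425161) = 253500/18425161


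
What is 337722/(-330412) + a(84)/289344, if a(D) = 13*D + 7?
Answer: -33295045/32695872 ≈ -1.0183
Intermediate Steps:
a(D) = 7 + 13*D
337722/(-330412) + a(84)/289344 = 337722/(-330412) + (7 + 13*84)/289344 = 337722*(-1/330412) + (7 + 1092)*(1/289344) = -231/226 + 1099*(1/289344) = -231/226 + 1099/289344 = -33295045/32695872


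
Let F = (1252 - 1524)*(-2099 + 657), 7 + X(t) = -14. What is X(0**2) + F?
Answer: 392203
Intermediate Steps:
X(t) = -21 (X(t) = -7 - 14 = -21)
F = 392224 (F = -272*(-1442) = 392224)
X(0**2) + F = -21 + 392224 = 392203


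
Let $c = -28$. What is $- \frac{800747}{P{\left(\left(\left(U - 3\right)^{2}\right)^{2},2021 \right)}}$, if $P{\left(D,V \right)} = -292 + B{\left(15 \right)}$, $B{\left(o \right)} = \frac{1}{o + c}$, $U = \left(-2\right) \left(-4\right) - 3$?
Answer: $\frac{10409711}{3797} \approx 2741.6$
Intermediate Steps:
$U = 5$ ($U = 8 - 3 = 5$)
$B{\left(o \right)} = \frac{1}{-28 + o}$ ($B{\left(o \right)} = \frac{1}{o - 28} = \frac{1}{-28 + o}$)
$P{\left(D,V \right)} = - \frac{3797}{13}$ ($P{\left(D,V \right)} = -292 + \frac{1}{-28 + 15} = -292 + \frac{1}{-13} = -292 - \frac{1}{13} = - \frac{3797}{13}$)
$- \frac{800747}{P{\left(\left(\left(U - 3\right)^{2}\right)^{2},2021 \right)}} = - \frac{800747}{- \frac{3797}{13}} = \left(-800747\right) \left(- \frac{13}{3797}\right) = \frac{10409711}{3797}$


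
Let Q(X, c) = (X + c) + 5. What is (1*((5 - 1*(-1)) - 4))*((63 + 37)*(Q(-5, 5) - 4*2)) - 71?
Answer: -671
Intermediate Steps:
Q(X, c) = 5 + X + c
(1*((5 - 1*(-1)) - 4))*((63 + 37)*(Q(-5, 5) - 4*2)) - 71 = (1*((5 - 1*(-1)) - 4))*((63 + 37)*((5 - 5 + 5) - 4*2)) - 71 = (1*((5 + 1) - 4))*(100*(5 - 8)) - 71 = (1*(6 - 4))*(100*(-3)) - 71 = (1*2)*(-300) - 71 = 2*(-300) - 71 = -600 - 71 = -671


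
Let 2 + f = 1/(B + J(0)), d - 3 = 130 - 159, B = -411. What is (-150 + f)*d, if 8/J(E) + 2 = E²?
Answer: 1640106/415 ≈ 3952.1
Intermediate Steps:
d = -26 (d = 3 + (130 - 159) = 3 - 29 = -26)
J(E) = 8/(-2 + E²)
f = -831/415 (f = -2 + 1/(-411 + 8/(-2 + 0²)) = -2 + 1/(-411 + 8/(-2 + 0)) = -2 + 1/(-411 + 8/(-2)) = -2 + 1/(-411 + 8*(-½)) = -2 + 1/(-411 - 4) = -2 + 1/(-415) = -2 - 1/415 = -831/415 ≈ -2.0024)
(-150 + f)*d = (-150 - 831/415)*(-26) = -63081/415*(-26) = 1640106/415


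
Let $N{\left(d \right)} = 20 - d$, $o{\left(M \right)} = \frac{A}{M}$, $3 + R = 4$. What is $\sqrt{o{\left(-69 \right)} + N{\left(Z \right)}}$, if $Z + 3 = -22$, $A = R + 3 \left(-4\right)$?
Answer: $\frac{2 \sqrt{53751}}{69} \approx 6.7201$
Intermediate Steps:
$R = 1$ ($R = -3 + 4 = 1$)
$A = -11$ ($A = 1 + 3 \left(-4\right) = 1 - 12 = -11$)
$Z = -25$ ($Z = -3 - 22 = -25$)
$o{\left(M \right)} = - \frac{11}{M}$
$\sqrt{o{\left(-69 \right)} + N{\left(Z \right)}} = \sqrt{- \frac{11}{-69} + \left(20 - -25\right)} = \sqrt{\left(-11\right) \left(- \frac{1}{69}\right) + \left(20 + 25\right)} = \sqrt{\frac{11}{69} + 45} = \sqrt{\frac{3116}{69}} = \frac{2 \sqrt{53751}}{69}$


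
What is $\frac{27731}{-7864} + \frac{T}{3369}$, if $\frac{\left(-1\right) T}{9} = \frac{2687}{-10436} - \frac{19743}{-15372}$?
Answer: $- \frac{34720419003671}{9838416752696} \approx -3.5291$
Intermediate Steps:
$T = - \frac{20591673}{2228086}$ ($T = - 9 \left(\frac{2687}{-10436} - \frac{19743}{-15372}\right) = - 9 \left(2687 \left(- \frac{1}{10436}\right) - - \frac{6581}{5124}\right) = - 9 \left(- \frac{2687}{10436} + \frac{6581}{5124}\right) = \left(-9\right) \frac{6863891}{6684258} = - \frac{20591673}{2228086} \approx -9.2419$)
$\frac{27731}{-7864} + \frac{T}{3369} = \frac{27731}{-7864} - \frac{20591673}{2228086 \cdot 3369} = 27731 \left(- \frac{1}{7864}\right) - \frac{6863891}{2502140578} = - \frac{27731}{7864} - \frac{6863891}{2502140578} = - \frac{34720419003671}{9838416752696}$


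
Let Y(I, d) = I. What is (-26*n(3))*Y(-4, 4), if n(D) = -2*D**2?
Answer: -1872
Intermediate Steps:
(-26*n(3))*Y(-4, 4) = -(-52)*3**2*(-4) = -(-52)*9*(-4) = -26*(-18)*(-4) = 468*(-4) = -1872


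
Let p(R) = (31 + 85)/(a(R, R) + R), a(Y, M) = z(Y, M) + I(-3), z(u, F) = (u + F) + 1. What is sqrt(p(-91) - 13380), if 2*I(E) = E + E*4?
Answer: 2*I*sqrt(1045281367)/559 ≈ 115.67*I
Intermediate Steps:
I(E) = 5*E/2 (I(E) = (E + E*4)/2 = (E + 4*E)/2 = (5*E)/2 = 5*E/2)
z(u, F) = 1 + F + u (z(u, F) = (F + u) + 1 = 1 + F + u)
a(Y, M) = -13/2 + M + Y (a(Y, M) = (1 + M + Y) + (5/2)*(-3) = (1 + M + Y) - 15/2 = -13/2 + M + Y)
p(R) = 116/(-13/2 + 3*R) (p(R) = (31 + 85)/((-13/2 + R + R) + R) = 116/((-13/2 + 2*R) + R) = 116/(-13/2 + 3*R))
sqrt(p(-91) - 13380) = sqrt(232/(-13 + 6*(-91)) - 13380) = sqrt(232/(-13 - 546) - 13380) = sqrt(232/(-559) - 13380) = sqrt(232*(-1/559) - 13380) = sqrt(-232/559 - 13380) = sqrt(-7479652/559) = 2*I*sqrt(1045281367)/559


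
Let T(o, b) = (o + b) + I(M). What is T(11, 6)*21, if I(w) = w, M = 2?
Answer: 399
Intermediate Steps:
T(o, b) = 2 + b + o (T(o, b) = (o + b) + 2 = (b + o) + 2 = 2 + b + o)
T(11, 6)*21 = (2 + 6 + 11)*21 = 19*21 = 399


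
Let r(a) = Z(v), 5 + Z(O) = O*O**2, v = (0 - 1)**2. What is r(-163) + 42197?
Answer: 42193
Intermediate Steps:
v = 1 (v = (-1)**2 = 1)
Z(O) = -5 + O**3 (Z(O) = -5 + O*O**2 = -5 + O**3)
r(a) = -4 (r(a) = -5 + 1**3 = -5 + 1 = -4)
r(-163) + 42197 = -4 + 42197 = 42193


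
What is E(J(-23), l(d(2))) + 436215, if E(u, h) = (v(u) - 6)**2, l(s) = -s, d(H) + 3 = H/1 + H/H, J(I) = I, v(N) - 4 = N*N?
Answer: 713944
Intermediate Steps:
v(N) = 4 + N**2 (v(N) = 4 + N*N = 4 + N**2)
d(H) = -2 + H (d(H) = -3 + (H/1 + H/H) = -3 + (H*1 + 1) = -3 + (H + 1) = -3 + (1 + H) = -2 + H)
E(u, h) = (-2 + u**2)**2 (E(u, h) = ((4 + u**2) - 6)**2 = (-2 + u**2)**2)
E(J(-23), l(d(2))) + 436215 = (-2 + (-23)**2)**2 + 436215 = (-2 + 529)**2 + 436215 = 527**2 + 436215 = 277729 + 436215 = 713944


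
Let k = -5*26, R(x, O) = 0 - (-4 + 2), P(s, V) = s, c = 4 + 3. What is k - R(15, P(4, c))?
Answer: -132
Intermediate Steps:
c = 7
R(x, O) = 2 (R(x, O) = 0 - 1*(-2) = 0 + 2 = 2)
k = -130
k - R(15, P(4, c)) = -130 - 1*2 = -130 - 2 = -132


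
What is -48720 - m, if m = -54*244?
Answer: -35544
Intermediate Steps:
m = -13176
-48720 - m = -48720 - 1*(-13176) = -48720 + 13176 = -35544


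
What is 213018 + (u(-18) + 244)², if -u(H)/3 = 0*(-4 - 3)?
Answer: 272554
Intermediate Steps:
u(H) = 0 (u(H) = -0*(-4 - 3) = -0*(-7) = -3*0 = 0)
213018 + (u(-18) + 244)² = 213018 + (0 + 244)² = 213018 + 244² = 213018 + 59536 = 272554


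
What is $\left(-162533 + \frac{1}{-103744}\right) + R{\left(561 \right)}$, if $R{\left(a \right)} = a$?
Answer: $- \frac{16803623169}{103744} \approx -1.6197 \cdot 10^{5}$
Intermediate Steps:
$\left(-162533 + \frac{1}{-103744}\right) + R{\left(561 \right)} = \left(-162533 + \frac{1}{-103744}\right) + 561 = \left(-162533 - \frac{1}{103744}\right) + 561 = - \frac{16861823553}{103744} + 561 = - \frac{16803623169}{103744}$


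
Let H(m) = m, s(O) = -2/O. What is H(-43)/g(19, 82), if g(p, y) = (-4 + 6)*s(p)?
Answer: 817/4 ≈ 204.25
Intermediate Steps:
g(p, y) = -4/p (g(p, y) = (-4 + 6)*(-2/p) = 2*(-2/p) = -4/p)
H(-43)/g(19, 82) = -43/((-4/19)) = -43/((-4*1/19)) = -43/(-4/19) = -43*(-19/4) = 817/4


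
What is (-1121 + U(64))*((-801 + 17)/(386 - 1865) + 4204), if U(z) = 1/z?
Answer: -111533461375/23664 ≈ -4.7132e+6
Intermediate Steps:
(-1121 + U(64))*((-801 + 17)/(386 - 1865) + 4204) = (-1121 + 1/64)*((-801 + 17)/(386 - 1865) + 4204) = (-1121 + 1/64)*(-784/(-1479) + 4204) = -71743*(-784*(-1/1479) + 4204)/64 = -71743*(784/1479 + 4204)/64 = -71743/64*6218500/1479 = -111533461375/23664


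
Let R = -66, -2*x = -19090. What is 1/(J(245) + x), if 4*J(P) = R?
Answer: 2/19057 ≈ 0.00010495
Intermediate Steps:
x = 9545 (x = -½*(-19090) = 9545)
J(P) = -33/2 (J(P) = (¼)*(-66) = -33/2)
1/(J(245) + x) = 1/(-33/2 + 9545) = 1/(19057/2) = 2/19057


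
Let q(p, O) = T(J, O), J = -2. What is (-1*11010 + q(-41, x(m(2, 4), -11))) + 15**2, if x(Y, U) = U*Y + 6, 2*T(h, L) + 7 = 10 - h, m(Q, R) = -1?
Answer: -21565/2 ≈ -10783.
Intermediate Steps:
T(h, L) = 3/2 - h/2 (T(h, L) = -7/2 + (10 - h)/2 = -7/2 + (5 - h/2) = 3/2 - h/2)
x(Y, U) = 6 + U*Y
q(p, O) = 5/2 (q(p, O) = 3/2 - 1/2*(-2) = 3/2 + 1 = 5/2)
(-1*11010 + q(-41, x(m(2, 4), -11))) + 15**2 = (-1*11010 + 5/2) + 15**2 = (-11010 + 5/2) + 225 = -22015/2 + 225 = -21565/2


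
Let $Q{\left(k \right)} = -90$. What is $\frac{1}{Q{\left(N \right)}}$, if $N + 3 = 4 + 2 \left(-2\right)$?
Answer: $- \frac{1}{90} \approx -0.011111$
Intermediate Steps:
$N = -3$ ($N = -3 + \left(4 + 2 \left(-2\right)\right) = -3 + \left(4 - 4\right) = -3 + 0 = -3$)
$\frac{1}{Q{\left(N \right)}} = \frac{1}{-90} = - \frac{1}{90}$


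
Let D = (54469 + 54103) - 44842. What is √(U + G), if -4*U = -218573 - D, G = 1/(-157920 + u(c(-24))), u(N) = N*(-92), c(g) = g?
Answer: √26737432048239/19464 ≈ 265.66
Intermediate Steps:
D = 63730 (D = 108572 - 44842 = 63730)
u(N) = -92*N
G = -1/155712 (G = 1/(-157920 - 92*(-24)) = 1/(-157920 + 2208) = 1/(-155712) = -1/155712 ≈ -6.4221e-6)
U = 282303/4 (U = -(-218573 - 1*63730)/4 = -(-218573 - 63730)/4 = -¼*(-282303) = 282303/4 ≈ 70576.)
√(U + G) = √(282303/4 - 1/155712) = √(10989491183/155712) = √26737432048239/19464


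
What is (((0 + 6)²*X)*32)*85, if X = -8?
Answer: -783360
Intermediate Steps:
(((0 + 6)²*X)*32)*85 = (((0 + 6)²*(-8))*32)*85 = ((6²*(-8))*32)*85 = ((36*(-8))*32)*85 = -288*32*85 = -9216*85 = -783360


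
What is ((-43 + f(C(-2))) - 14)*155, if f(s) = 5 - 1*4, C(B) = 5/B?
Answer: -8680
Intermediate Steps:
f(s) = 1 (f(s) = 5 - 4 = 1)
((-43 + f(C(-2))) - 14)*155 = ((-43 + 1) - 14)*155 = (-42 - 14)*155 = -56*155 = -8680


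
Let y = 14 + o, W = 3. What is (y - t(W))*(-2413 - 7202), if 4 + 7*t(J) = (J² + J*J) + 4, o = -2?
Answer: -634590/7 ≈ -90656.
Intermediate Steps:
y = 12 (y = 14 - 2 = 12)
t(J) = 2*J²/7 (t(J) = -4/7 + ((J² + J*J) + 4)/7 = -4/7 + ((J² + J²) + 4)/7 = -4/7 + (2*J² + 4)/7 = -4/7 + (4 + 2*J²)/7 = -4/7 + (4/7 + 2*J²/7) = 2*J²/7)
(y - t(W))*(-2413 - 7202) = (12 - 2*3²/7)*(-2413 - 7202) = (12 - 2*9/7)*(-9615) = (12 - 1*18/7)*(-9615) = (12 - 18/7)*(-9615) = (66/7)*(-9615) = -634590/7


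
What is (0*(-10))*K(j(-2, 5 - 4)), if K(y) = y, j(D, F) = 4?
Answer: 0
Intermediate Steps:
(0*(-10))*K(j(-2, 5 - 4)) = (0*(-10))*4 = 0*4 = 0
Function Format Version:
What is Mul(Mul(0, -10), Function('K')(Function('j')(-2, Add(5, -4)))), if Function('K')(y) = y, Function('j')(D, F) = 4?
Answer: 0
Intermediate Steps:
Mul(Mul(0, -10), Function('K')(Function('j')(-2, Add(5, -4)))) = Mul(Mul(0, -10), 4) = Mul(0, 4) = 0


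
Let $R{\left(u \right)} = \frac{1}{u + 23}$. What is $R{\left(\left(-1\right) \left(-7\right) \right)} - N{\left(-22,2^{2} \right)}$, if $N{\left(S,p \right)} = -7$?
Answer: $\frac{211}{30} \approx 7.0333$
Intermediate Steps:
$R{\left(u \right)} = \frac{1}{23 + u}$
$R{\left(\left(-1\right) \left(-7\right) \right)} - N{\left(-22,2^{2} \right)} = \frac{1}{23 - -7} - -7 = \frac{1}{23 + 7} + 7 = \frac{1}{30} + 7 = \frac{211}{30}$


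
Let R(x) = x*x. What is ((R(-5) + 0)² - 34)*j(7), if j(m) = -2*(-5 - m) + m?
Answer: 18321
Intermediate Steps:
R(x) = x²
j(m) = 10 + 3*m (j(m) = (10 + 2*m) + m = 10 + 3*m)
((R(-5) + 0)² - 34)*j(7) = (((-5)² + 0)² - 34)*(10 + 3*7) = ((25 + 0)² - 34)*(10 + 21) = (25² - 34)*31 = (625 - 34)*31 = 591*31 = 18321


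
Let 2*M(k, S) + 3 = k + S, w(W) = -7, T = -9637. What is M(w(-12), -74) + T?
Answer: -9679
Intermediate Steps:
M(k, S) = -3/2 + S/2 + k/2 (M(k, S) = -3/2 + (k + S)/2 = -3/2 + (S + k)/2 = -3/2 + (S/2 + k/2) = -3/2 + S/2 + k/2)
M(w(-12), -74) + T = (-3/2 + (1/2)*(-74) + (1/2)*(-7)) - 9637 = (-3/2 - 37 - 7/2) - 9637 = -42 - 9637 = -9679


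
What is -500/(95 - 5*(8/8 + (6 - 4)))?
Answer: -25/4 ≈ -6.2500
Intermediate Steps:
-500/(95 - 5*(8/8 + (6 - 4))) = -500/(95 - 5*(8*(⅛) + 2)) = -500/(95 - 5*(1 + 2)) = -500/(95 - 5*3) = -500/(95 - 1*15) = -500/(95 - 15) = -500/80 = -500*1/80 = -25/4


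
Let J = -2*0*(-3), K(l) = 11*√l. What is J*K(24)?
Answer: 0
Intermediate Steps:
J = 0 (J = 0*(-3) = 0)
J*K(24) = 0*(11*√24) = 0*(11*(2*√6)) = 0*(22*√6) = 0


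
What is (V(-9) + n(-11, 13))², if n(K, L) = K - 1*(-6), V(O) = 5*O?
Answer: 2500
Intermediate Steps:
n(K, L) = 6 + K (n(K, L) = K + 6 = 6 + K)
(V(-9) + n(-11, 13))² = (5*(-9) + (6 - 11))² = (-45 - 5)² = (-50)² = 2500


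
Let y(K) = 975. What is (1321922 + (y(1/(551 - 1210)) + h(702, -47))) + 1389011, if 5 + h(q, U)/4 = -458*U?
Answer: 2797992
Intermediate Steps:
h(q, U) = -20 - 1832*U (h(q, U) = -20 + 4*(-458*U) = -20 - 1832*U)
(1321922 + (y(1/(551 - 1210)) + h(702, -47))) + 1389011 = (1321922 + (975 + (-20 - 1832*(-47)))) + 1389011 = (1321922 + (975 + (-20 + 86104))) + 1389011 = (1321922 + (975 + 86084)) + 1389011 = (1321922 + 87059) + 1389011 = 1408981 + 1389011 = 2797992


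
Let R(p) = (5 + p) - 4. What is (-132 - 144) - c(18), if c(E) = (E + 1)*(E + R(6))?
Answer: -751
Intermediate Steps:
R(p) = 1 + p
c(E) = (1 + E)*(7 + E) (c(E) = (E + 1)*(E + (1 + 6)) = (1 + E)*(E + 7) = (1 + E)*(7 + E))
(-132 - 144) - c(18) = (-132 - 144) - (7 + 18**2 + 8*18) = -276 - (7 + 324 + 144) = -276 - 1*475 = -276 - 475 = -751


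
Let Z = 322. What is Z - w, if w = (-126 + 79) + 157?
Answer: 212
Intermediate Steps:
w = 110 (w = -47 + 157 = 110)
Z - w = 322 - 1*110 = 322 - 110 = 212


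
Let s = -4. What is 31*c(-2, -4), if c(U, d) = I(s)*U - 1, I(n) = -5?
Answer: 279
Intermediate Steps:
c(U, d) = -1 - 5*U (c(U, d) = -5*U - 1 = -1 - 5*U)
31*c(-2, -4) = 31*(-1 - 5*(-2)) = 31*(-1 + 10) = 31*9 = 279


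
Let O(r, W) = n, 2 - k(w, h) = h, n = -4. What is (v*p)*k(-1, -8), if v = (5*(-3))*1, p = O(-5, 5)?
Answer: 600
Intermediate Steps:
k(w, h) = 2 - h
O(r, W) = -4
p = -4
v = -15 (v = -15*1 = -15)
(v*p)*k(-1, -8) = (-15*(-4))*(2 - 1*(-8)) = 60*(2 + 8) = 60*10 = 600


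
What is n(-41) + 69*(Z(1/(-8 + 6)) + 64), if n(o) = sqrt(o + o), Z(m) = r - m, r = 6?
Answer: 9729/2 + I*sqrt(82) ≈ 4864.5 + 9.0554*I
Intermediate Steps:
Z(m) = 6 - m
n(o) = sqrt(2)*sqrt(o) (n(o) = sqrt(2*o) = sqrt(2)*sqrt(o))
n(-41) + 69*(Z(1/(-8 + 6)) + 64) = sqrt(2)*sqrt(-41) + 69*((6 - 1/(-8 + 6)) + 64) = sqrt(2)*(I*sqrt(41)) + 69*((6 - 1/(-2)) + 64) = I*sqrt(82) + 69*((6 - 1*(-1/2)) + 64) = I*sqrt(82) + 69*((6 + 1/2) + 64) = I*sqrt(82) + 69*(13/2 + 64) = I*sqrt(82) + 69*(141/2) = I*sqrt(82) + 9729/2 = 9729/2 + I*sqrt(82)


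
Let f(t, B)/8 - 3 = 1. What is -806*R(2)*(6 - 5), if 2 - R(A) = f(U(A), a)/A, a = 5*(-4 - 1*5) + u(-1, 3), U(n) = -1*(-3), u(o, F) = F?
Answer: 11284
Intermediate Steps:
U(n) = 3
a = -42 (a = 5*(-4 - 1*5) + 3 = 5*(-4 - 5) + 3 = 5*(-9) + 3 = -45 + 3 = -42)
f(t, B) = 32 (f(t, B) = 24 + 8*1 = 24 + 8 = 32)
R(A) = 2 - 32/A
-806*R(2)*(6 - 5) = -806*(2 - 32/2)*(6 - 5) = -806*(2 - 32*½) = -806*(2 - 16) = -(-11284) = -806*(-14) = 11284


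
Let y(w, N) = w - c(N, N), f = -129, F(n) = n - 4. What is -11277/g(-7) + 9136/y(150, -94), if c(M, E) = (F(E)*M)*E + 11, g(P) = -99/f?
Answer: -139988371183/9526737 ≈ -14694.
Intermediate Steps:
F(n) = -4 + n
g(P) = 33/43 (g(P) = -99/(-129) = -99*(-1/129) = 33/43)
c(M, E) = 11 + E*M*(-4 + E) (c(M, E) = ((-4 + E)*M)*E + 11 = (M*(-4 + E))*E + 11 = E*M*(-4 + E) + 11 = 11 + E*M*(-4 + E))
y(w, N) = -11 + w - N²*(-4 + N) (y(w, N) = w - (11 + N*N*(-4 + N)) = w - (11 + N²*(-4 + N)) = w + (-11 - N²*(-4 + N)) = -11 + w - N²*(-4 + N))
-11277/g(-7) + 9136/y(150, -94) = -11277/33/43 + 9136/(-11 + 150 + (-94)²*(4 - 1*(-94))) = -11277*43/33 + 9136/(-11 + 150 + 8836*(4 + 94)) = -161637/11 + 9136/(-11 + 150 + 8836*98) = -161637/11 + 9136/(-11 + 150 + 865928) = -161637/11 + 9136/866067 = -139988371183/9526737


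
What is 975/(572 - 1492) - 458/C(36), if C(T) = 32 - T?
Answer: 20873/184 ≈ 113.44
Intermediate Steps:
975/(572 - 1492) - 458/C(36) = 975/(572 - 1492) - 458/(32 - 1*36) = 975/(-920) - 458/(32 - 36) = 975*(-1/920) - 458/(-4) = -195/184 - 458*(-¼) = -195/184 + 229/2 = 20873/184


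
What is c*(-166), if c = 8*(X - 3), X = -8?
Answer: 14608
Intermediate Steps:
c = -88 (c = 8*(-8 - 3) = 8*(-11) = -88)
c*(-166) = -88*(-166) = 14608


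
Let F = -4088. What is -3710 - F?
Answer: 378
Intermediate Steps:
-3710 - F = -3710 - 1*(-4088) = -3710 + 4088 = 378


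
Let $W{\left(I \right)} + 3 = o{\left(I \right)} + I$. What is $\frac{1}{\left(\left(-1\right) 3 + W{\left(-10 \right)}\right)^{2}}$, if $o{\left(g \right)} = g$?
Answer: $\frac{1}{676} \approx 0.0014793$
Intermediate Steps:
$W{\left(I \right)} = -3 + 2 I$ ($W{\left(I \right)} = -3 + \left(I + I\right) = -3 + 2 I$)
$\frac{1}{\left(\left(-1\right) 3 + W{\left(-10 \right)}\right)^{2}} = \frac{1}{\left(\left(-1\right) 3 + \left(-3 + 2 \left(-10\right)\right)\right)^{2}} = \frac{1}{\left(-3 - 23\right)^{2}} = \frac{1}{\left(-26\right)^{2}} = \frac{1}{676}$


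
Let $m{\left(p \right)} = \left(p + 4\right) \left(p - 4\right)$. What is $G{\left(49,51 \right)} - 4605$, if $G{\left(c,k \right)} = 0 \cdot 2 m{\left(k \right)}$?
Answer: $-4605$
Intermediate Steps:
$m{\left(p \right)} = \left(-4 + p\right) \left(4 + p\right)$ ($m{\left(p \right)} = \left(4 + p\right) \left(-4 + p\right) = \left(-4 + p\right) \left(4 + p\right)$)
$G{\left(c,k \right)} = 0$ ($G{\left(c,k \right)} = 0 \cdot 2 \left(-16 + k^{2}\right) = 0 \left(-16 + k^{2}\right) = 0$)
$G{\left(49,51 \right)} - 4605 = 0 - 4605 = -4605$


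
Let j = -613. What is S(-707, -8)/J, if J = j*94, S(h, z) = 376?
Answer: -4/613 ≈ -0.0065253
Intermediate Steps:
J = -57622 (J = -613*94 = -57622)
S(-707, -8)/J = 376/(-57622) = 376*(-1/57622) = -4/613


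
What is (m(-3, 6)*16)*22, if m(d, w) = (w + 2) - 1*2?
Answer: 2112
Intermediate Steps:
m(d, w) = w (m(d, w) = (2 + w) - 2 = w)
(m(-3, 6)*16)*22 = (6*16)*22 = 96*22 = 2112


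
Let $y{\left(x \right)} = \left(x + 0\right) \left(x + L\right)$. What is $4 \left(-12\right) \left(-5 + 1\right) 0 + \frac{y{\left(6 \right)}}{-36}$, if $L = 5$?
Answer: $- \frac{11}{6} \approx -1.8333$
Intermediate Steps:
$y{\left(x \right)} = x \left(5 + x\right)$ ($y{\left(x \right)} = \left(x + 0\right) \left(x + 5\right) = x \left(5 + x\right)$)
$4 \left(-12\right) \left(-5 + 1\right) 0 + \frac{y{\left(6 \right)}}{-36} = 4 \left(-12\right) \left(-5 + 1\right) 0 + \frac{6 \left(5 + 6\right)}{-36} = - 48 \left(\left(-4\right) 0\right) + 6 \cdot 11 \left(- \frac{1}{36}\right) = \left(-48\right) 0 + 66 \left(- \frac{1}{36}\right) = 0 - \frac{11}{6} = - \frac{11}{6}$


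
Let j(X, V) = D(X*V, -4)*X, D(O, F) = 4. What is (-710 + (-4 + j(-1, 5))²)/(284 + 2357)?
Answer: -34/139 ≈ -0.24460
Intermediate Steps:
j(X, V) = 4*X
(-710 + (-4 + j(-1, 5))²)/(284 + 2357) = (-710 + (-4 + 4*(-1))²)/(284 + 2357) = (-710 + (-4 - 4)²)/2641 = (-710 + (-8)²)*(1/2641) = (-710 + 64)*(1/2641) = -646*1/2641 = -34/139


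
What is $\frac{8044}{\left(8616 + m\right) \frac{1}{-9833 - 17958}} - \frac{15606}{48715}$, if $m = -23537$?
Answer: $\frac{10890044559734}{726876515} \approx 14982.0$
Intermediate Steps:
$\frac{8044}{\left(8616 + m\right) \frac{1}{-9833 - 17958}} - \frac{15606}{48715} = \frac{8044}{\left(8616 - 23537\right) \frac{1}{-9833 - 17958}} - \frac{15606}{48715} = \frac{8044}{\left(-14921\right) \frac{1}{-27791}} - \frac{15606}{48715} = \frac{8044}{\left(-14921\right) \left(- \frac{1}{27791}\right)} - \frac{15606}{48715} = \frac{8044}{\frac{14921}{27791}} - \frac{15606}{48715} = 8044 \cdot \frac{27791}{14921} - \frac{15606}{48715} = \frac{223550804}{14921} - \frac{15606}{48715} = \frac{10890044559734}{726876515}$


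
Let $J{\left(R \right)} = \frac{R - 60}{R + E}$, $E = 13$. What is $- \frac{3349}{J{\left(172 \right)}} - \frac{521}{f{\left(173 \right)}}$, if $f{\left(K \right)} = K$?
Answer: $- \frac{107243097}{19376} \approx -5534.8$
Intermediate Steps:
$J{\left(R \right)} = \frac{-60 + R}{13 + R}$ ($J{\left(R \right)} = \frac{R - 60}{R + 13} = \frac{-60 + R}{13 + R}$)
$- \frac{3349}{J{\left(172 \right)}} - \frac{521}{f{\left(173 \right)}} = - \frac{3349}{\frac{1}{13 + 172} \left(-60 + 172\right)} - \frac{521}{173} = - \frac{3349}{\frac{1}{185} \cdot 112} - \frac{521}{173} = - \frac{3349}{\frac{112}{185}} - \frac{521}{173} = \left(-3349\right) \frac{185}{112} - \frac{521}{173} = - \frac{619565}{112} - \frac{521}{173} = - \frac{107243097}{19376}$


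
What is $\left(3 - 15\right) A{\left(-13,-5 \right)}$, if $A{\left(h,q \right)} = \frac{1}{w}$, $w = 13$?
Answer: $- \frac{12}{13} \approx -0.92308$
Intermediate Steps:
$A{\left(h,q \right)} = \frac{1}{13}$
$\left(3 - 15\right) A{\left(-13,-5 \right)} = \left(3 - 15\right) \frac{1}{13} = \left(-12\right) \frac{1}{13} = - \frac{12}{13}$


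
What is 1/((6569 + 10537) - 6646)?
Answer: 1/10460 ≈ 9.5602e-5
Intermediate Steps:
1/((6569 + 10537) - 6646) = 1/(17106 - 6646) = 1/10460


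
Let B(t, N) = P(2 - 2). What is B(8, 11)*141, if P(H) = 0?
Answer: 0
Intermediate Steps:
B(t, N) = 0
B(8, 11)*141 = 0*141 = 0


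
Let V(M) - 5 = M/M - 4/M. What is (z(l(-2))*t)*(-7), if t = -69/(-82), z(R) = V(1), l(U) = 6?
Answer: -483/41 ≈ -11.780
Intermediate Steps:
V(M) = 6 - 4/M (V(M) = 5 + (M/M - 4/M) = 5 + (1 - 4/M) = 6 - 4/M)
z(R) = 2 (z(R) = 6 - 4/1 = 6 - 4*1 = 6 - 4 = 2)
t = 69/82 (t = -69*(-1/82) = 69/82 ≈ 0.84146)
(z(l(-2))*t)*(-7) = (2*(69/82))*(-7) = (69/41)*(-7) = -483/41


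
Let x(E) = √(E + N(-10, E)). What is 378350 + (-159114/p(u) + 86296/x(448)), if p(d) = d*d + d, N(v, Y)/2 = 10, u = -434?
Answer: 35550064793/93961 + 43148*√13/39 ≈ 3.8234e+5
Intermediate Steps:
N(v, Y) = 20 (N(v, Y) = 2*10 = 20)
x(E) = √(20 + E) (x(E) = √(E + 20) = √(20 + E))
p(d) = d + d² (p(d) = d² + d = d + d²)
378350 + (-159114/p(u) + 86296/x(448)) = 378350 + (-159114*(-1/(434*(1 - 434))) + 86296/(√(20 + 448))) = 378350 + (-159114/((-434*(-433))) + 86296/(√468)) = 378350 + (-159114/187922 + 86296/((6*√13))) = 378350 + (-159114*1/187922 + 86296*(√13/78)) = 378350 + (-79557/93961 + 43148*√13/39) = 35550064793/93961 + 43148*√13/39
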